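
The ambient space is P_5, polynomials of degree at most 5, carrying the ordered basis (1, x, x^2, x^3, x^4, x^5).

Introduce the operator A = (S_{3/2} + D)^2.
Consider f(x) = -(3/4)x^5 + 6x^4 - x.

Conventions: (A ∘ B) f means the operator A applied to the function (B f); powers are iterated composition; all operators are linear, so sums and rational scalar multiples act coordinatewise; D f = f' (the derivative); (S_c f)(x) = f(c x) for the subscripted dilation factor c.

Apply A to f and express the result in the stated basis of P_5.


S_{3/2} f = -(729/128)x^5 + (243/8)x^4 - (3/2)x
D f = -(15/4)x^4 + 24x^3 - 1
(S_{3/2} + D) f = -(729/128)x^5 + (213/8)x^4 + 24x^3 - (3/2)x - 1
S_{3/2} (S_{3/2} + D) f = -(177147/4096)x^5 + (17253/128)x^4 + 81x^3 - (9/4)x - 1
D (S_{3/2} + D) f = -(3645/128)x^4 + (213/2)x^3 + 72x^2 - 3/2
(S_{3/2} + D) (S_{3/2} + D) f = -(177147/4096)x^5 + (1701/16)x^4 + (375/2)x^3 + 72x^2 - (9/4)x - 5/2

g(x) = -(177147/4096)x^5 + (1701/16)x^4 + (375/2)x^3 + 72x^2 - (9/4)x - 5/2


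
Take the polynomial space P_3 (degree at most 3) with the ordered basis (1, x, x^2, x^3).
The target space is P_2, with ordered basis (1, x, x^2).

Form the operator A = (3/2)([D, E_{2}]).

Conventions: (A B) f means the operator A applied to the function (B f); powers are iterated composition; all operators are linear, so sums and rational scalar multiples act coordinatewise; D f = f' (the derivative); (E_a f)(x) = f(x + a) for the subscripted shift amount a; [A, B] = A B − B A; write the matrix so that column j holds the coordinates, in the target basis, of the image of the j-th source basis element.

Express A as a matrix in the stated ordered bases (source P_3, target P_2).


image of 1: 0
image of x: 0
image of x^2: 0
image of x^3: 0
each image's coordinates form column j of the matrix

the matrix is [[0, 0, 0, 0]; [0, 0, 0, 0]; [0, 0, 0, 0]] (rows listed top to bottom)


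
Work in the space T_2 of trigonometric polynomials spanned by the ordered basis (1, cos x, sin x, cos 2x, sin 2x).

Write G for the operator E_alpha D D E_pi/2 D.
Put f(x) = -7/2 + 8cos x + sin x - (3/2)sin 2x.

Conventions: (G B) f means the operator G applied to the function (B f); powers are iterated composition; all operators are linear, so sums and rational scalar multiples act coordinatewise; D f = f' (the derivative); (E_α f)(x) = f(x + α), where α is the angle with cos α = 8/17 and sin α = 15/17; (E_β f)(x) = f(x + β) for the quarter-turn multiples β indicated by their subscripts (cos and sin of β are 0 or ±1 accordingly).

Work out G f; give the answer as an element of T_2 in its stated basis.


the image equals g(x) = (79/17)cos x - (112/17)sin x + (1932/289)cos 2x + (2880/289)sin 2x

D f = cos x - 8sin x - 3cos 2x
E_pi/2 D f = -8cos x - sin x + 3cos 2x
D E_pi/2 D f = -cos x + 8sin x - 6sin 2x
D D E_pi/2 D f = 8cos x + sin x - 12cos 2x
E_alpha (D D E_pi/2) D f = (79/17)cos x - (112/17)sin x + (1932/289)cos 2x + (2880/289)sin 2x


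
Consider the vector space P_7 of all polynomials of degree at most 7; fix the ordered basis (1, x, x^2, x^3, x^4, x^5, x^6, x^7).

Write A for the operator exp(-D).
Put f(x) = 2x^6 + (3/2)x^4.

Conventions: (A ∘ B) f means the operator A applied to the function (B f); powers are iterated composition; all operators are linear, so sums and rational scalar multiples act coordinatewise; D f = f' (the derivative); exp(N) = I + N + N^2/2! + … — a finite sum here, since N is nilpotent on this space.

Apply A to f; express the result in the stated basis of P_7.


order-1 term: -12x^5 - 6x^3
order-2 term: 30x^4 + 9x^2
order-3 term: -40x^3 - 6x
order-4 term: 30x^2 + 3/2
order-5 term: -12x
order-6 term: 2
the series for exp(-D) f terminates at order 6
exp(-D) f = 2x^6 - 12x^5 + (63/2)x^4 - 46x^3 + 39x^2 - 18x + 7/2

the result is g(x) = 2x^6 - 12x^5 + (63/2)x^4 - 46x^3 + 39x^2 - 18x + 7/2


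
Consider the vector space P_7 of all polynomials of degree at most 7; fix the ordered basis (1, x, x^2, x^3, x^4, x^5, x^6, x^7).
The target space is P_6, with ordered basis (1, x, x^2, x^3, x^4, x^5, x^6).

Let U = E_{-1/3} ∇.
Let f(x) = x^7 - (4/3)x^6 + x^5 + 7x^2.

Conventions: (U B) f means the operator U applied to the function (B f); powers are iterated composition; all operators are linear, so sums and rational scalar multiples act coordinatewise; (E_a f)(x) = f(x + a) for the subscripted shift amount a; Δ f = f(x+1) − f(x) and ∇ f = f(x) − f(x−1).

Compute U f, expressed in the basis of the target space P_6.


∇ f = 7x^6 - 29x^5 + 60x^4 - (215/3)x^3 + 51x^2 - 6x - 11/3
E_{-1/3} ∇ f = 7x^6 - 43x^5 + 120x^4 - (5105/27)x^3 + (4717/27)x^2 - (2018/27)x + 5485/729

the result is g(x) = 7x^6 - 43x^5 + 120x^4 - (5105/27)x^3 + (4717/27)x^2 - (2018/27)x + 5485/729


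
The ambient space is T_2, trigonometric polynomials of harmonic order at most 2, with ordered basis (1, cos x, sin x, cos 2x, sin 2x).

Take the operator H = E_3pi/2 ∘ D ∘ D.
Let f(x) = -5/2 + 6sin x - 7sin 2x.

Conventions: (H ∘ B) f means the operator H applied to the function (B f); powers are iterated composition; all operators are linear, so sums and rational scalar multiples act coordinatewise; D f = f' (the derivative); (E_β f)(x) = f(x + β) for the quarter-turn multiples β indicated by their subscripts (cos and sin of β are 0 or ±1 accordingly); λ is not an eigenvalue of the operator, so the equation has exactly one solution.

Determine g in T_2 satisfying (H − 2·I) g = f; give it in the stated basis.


write g with unknown coordinates in the stated basis and equate coefficients in (H − 2·I) g = f
solving from the highest basis element down gives g = 5/4 - (6/5)cos x - (12/5)sin x - (7/2)sin 2x
check: H g = -(12/5)cos x + (6/5)sin x - 14sin 2x
so H g − 2·g = -5/2 + 6sin x - 7sin 2x = f ✓

the result is g(x) = 5/4 - (6/5)cos x - (12/5)sin x - (7/2)sin 2x


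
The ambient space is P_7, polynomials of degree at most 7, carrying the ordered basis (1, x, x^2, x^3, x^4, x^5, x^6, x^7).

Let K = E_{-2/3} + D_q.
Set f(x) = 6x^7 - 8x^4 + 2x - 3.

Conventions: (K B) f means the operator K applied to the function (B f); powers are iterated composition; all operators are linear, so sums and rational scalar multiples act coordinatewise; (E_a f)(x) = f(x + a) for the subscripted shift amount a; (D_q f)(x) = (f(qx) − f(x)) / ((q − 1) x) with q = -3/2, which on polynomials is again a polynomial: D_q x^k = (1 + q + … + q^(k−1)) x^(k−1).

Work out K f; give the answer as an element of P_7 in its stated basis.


g(x) = 6x^7 + (493/32)x^6 + 56x^5 - (632/9)x^4 + (2047/27)x^3 - (1024/27)x^2 + (3686/243)x - 3109/729

E_{-2/3} f = 6x^7 - 28x^6 + 56x^5 - (632/9)x^4 + (1696/27)x^3 - (1024/27)x^2 + (3686/243)x - 4567/729
D_q f = (1389/32)x^6 + 13x^3 + 2
(E_{-2/3} + D_q) f = 6x^7 + (493/32)x^6 + 56x^5 - (632/9)x^4 + (2047/27)x^3 - (1024/27)x^2 + (3686/243)x - 3109/729


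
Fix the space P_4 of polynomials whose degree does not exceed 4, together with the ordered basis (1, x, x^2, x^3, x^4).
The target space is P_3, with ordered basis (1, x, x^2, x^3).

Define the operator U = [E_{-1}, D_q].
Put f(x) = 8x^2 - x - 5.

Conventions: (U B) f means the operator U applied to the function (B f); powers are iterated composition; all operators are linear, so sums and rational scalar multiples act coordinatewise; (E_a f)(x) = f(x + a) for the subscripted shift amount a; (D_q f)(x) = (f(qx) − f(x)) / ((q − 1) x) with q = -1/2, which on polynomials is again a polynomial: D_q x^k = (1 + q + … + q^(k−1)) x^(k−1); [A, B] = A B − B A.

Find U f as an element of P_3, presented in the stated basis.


the result is g(x) = 12

D_q f = 4x - 1
E_{-1} D_q f = 4x - 5
E_{-1} f = 8x^2 - 17x + 4
D_q E_{-1} f = 4x - 17
[E_{-1}, D_q] f = 12


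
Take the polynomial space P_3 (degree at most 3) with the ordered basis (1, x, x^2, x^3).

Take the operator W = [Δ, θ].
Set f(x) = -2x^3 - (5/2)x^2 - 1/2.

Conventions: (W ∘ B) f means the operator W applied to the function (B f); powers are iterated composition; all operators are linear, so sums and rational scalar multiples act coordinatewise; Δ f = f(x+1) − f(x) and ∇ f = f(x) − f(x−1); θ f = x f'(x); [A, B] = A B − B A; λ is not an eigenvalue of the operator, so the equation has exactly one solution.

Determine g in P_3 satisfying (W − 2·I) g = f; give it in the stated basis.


the result is g(x) = x^3 + (11/4)x^2 + (23/4)x + 59/8

write g with unknown coordinates in the stated basis and equate coefficients in (W − 2·I) g = f
solving from the highest basis element down gives g = x^3 + (11/4)x^2 + (23/4)x + 59/8
check: W g = 3x^2 + (23/2)x + 57/4
so W g − 2·g = -2x^3 - (5/2)x^2 - 1/2 = f ✓


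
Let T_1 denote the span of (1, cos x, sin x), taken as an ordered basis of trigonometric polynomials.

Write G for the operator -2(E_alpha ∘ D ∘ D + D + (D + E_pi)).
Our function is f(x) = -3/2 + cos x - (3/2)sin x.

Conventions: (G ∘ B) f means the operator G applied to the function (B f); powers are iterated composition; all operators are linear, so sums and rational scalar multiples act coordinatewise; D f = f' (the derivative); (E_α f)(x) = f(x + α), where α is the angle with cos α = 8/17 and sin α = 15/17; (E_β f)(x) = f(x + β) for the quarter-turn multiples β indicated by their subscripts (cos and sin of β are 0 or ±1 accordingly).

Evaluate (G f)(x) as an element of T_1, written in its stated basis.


D f = -(3/2)cos x - sin x
D D f = -cos x + (3/2)sin x
E_alpha D D f = (29/34)cos x + (27/17)sin x
D f = -(3/2)cos x - sin x
D f = -(3/2)cos x - sin x
E_pi f = -3/2 - cos x + (3/2)sin x
(D + E_pi) f = -3/2 - (5/2)cos x + (1/2)sin x
(E_alpha ∘ D ∘ D + D + (D + E_pi)) f = -3/2 - (107/34)cos x + (37/34)sin x
(-2(E_alpha ∘ D ∘ D + D + (D + E_pi))) f = 3 + (107/17)cos x - (37/17)sin x

the result is g(x) = 3 + (107/17)cos x - (37/17)sin x


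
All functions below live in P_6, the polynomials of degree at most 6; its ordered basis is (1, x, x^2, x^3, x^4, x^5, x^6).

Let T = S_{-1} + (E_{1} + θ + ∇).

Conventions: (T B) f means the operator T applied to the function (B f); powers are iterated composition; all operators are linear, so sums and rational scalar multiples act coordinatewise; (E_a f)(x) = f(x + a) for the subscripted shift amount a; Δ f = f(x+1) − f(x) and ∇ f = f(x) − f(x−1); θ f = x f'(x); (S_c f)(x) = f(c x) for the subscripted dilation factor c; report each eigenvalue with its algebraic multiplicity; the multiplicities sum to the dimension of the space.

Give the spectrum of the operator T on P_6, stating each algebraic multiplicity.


λ = 1 (multiplicity 1), λ = 2 (multiplicity 1), λ = 3 (multiplicity 1), λ = 4 (multiplicity 1), λ = 5 (multiplicity 1), λ = 6 (multiplicity 1), λ = 8 (multiplicity 1)

image of 1: 2
image of x: x + 2
image of x^2: 4x^2 + 4x
image of x^3: 3x^3 + 6x^2 + 2
image of x^4: 6x^4 + 8x^3 + 8x
image of x^5: 5x^5 + 10x^4 + 20x^2 + 2
image of x^6: 8x^6 + 12x^5 + 40x^3 + 12x
the matrix is upper triangular; its diagonal is (2, 1, 4, 3, 6, 5, 8)
for a triangular matrix the eigenvalues are the diagonal entries, with algebraic multiplicity their repetition count


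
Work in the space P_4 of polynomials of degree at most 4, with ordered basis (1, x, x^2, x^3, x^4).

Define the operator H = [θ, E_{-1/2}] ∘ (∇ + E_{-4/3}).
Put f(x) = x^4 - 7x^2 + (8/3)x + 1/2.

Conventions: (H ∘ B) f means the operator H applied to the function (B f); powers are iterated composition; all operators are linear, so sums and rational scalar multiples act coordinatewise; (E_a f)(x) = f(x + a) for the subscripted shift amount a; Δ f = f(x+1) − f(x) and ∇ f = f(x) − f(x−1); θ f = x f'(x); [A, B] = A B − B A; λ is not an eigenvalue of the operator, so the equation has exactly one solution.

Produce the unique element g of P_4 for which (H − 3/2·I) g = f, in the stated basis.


write g with unknown coordinates in the stated basis and equate coefficients in (H − 3/2·I) g = f
solving from the highest basis element down gives g = -(2/3)x^4 - (8/9)x^3 + 6x^2 + (2/27)x - 550/243
check: H g = -(4/3)x^3 + 2x^2 + (25/9)x - 469/162
so H g − 3/2·g = x^4 - 7x^2 + (8/3)x + 1/2 = f ✓

the result is g(x) = -(2/3)x^4 - (8/9)x^3 + 6x^2 + (2/27)x - 550/243


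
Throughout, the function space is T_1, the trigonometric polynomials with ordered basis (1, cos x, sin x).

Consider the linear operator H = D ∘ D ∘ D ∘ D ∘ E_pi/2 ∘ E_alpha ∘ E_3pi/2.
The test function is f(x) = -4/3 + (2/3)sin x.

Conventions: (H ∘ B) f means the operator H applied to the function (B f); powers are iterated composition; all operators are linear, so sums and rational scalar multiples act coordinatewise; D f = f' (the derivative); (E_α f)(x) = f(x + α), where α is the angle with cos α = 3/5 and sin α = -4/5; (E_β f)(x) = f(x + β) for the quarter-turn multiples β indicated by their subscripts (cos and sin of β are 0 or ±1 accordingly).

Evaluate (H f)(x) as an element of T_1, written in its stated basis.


E_3pi/2 f = -4/3 - (2/3)cos x
E_alpha E_3pi/2 f = -4/3 - (2/5)cos x - (8/15)sin x
E_pi/2 E_alpha E_3pi/2 f = -4/3 - (8/15)cos x + (2/5)sin x
D E_pi/2 E_alpha E_3pi/2 f = (2/5)cos x + (8/15)sin x
D (D ∘ E_pi/2 ∘ E_alpha ∘ E_3pi/2) f = (8/15)cos x - (2/5)sin x
D D (D ∘ E_pi/2 ∘ E_alpha ∘ E_3pi/2) f = -(2/5)cos x - (8/15)sin x
D (D ∘ D) (D ∘ E_pi/2 ∘ E_alpha ∘ E_3pi/2) f = -(8/15)cos x + (2/5)sin x

the result is g(x) = -(8/15)cos x + (2/5)sin x


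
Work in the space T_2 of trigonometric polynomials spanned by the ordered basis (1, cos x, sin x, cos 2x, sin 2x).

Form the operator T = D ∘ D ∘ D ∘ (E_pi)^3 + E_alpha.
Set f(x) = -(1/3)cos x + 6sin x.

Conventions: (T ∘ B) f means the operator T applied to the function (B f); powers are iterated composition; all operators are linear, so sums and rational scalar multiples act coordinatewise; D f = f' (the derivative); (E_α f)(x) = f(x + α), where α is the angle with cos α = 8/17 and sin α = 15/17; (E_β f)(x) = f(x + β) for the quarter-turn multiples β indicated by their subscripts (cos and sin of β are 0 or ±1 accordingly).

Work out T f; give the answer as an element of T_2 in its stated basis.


the image equals g(x) = (568/51)cos x + (176/51)sin x

E_pi f = (1/3)cos x - 6sin x
E_pi E_pi f = -(1/3)cos x + 6sin x
E_pi E_pi E_pi f = (1/3)cos x - 6sin x
D (E_pi)^3 f = -6cos x - (1/3)sin x
D D (E_pi)^3 f = -(1/3)cos x + 6sin x
D D D (E_pi)^3 f = 6cos x + (1/3)sin x
E_alpha f = (262/51)cos x + (53/17)sin x
(D ∘ D ∘ D ∘ (E_pi)^3 + E_alpha) f = (568/51)cos x + (176/51)sin x


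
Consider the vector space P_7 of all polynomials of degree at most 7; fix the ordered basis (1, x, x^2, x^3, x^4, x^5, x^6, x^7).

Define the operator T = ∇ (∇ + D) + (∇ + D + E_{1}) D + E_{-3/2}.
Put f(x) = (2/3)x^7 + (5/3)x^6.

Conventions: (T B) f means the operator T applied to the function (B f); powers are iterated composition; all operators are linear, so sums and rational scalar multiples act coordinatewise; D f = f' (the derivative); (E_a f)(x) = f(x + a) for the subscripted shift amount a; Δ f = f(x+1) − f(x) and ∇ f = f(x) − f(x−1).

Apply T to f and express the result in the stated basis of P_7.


g(x) = (2/3)x^7 - (2/3)x^6 + (333/2)x^5 + (35/2)x^4 + (7495/24)x^3 + (721/4)x^2 + (53/96)x + 5017/96

∇ f = (14/3)x^6 - 4x^5 - (5/3)x^4 + 10x^3 - 11x^2 + (16/3)x - 1
D f = (14/3)x^6 + 10x^5
(∇ + D) f = (28/3)x^6 + 6x^5 - (5/3)x^4 + 10x^3 - 11x^2 + (16/3)x - 1
∇ (∇ + D) f = 56x^5 - 110x^4 + 120x^3 - 40x^2 - (98/3)x + 74/3
D f = (14/3)x^6 + 10x^5
∇ D f = 28x^5 - 20x^4 - (20/3)x^3 + 30x^2 - 22x + 16/3
D D f = 28x^5 + 50x^4
E_{1} D f = (14/3)x^6 + 38x^5 + 120x^4 + (580/3)x^3 + 170x^2 + 78x + 44/3
(∇ + D + E_{1}) D f = (14/3)x^6 + 94x^5 + 150x^4 + (560/3)x^3 + 200x^2 + 56x + 20
E_{-3/2} f = (2/3)x^7 - (16/3)x^6 + (33/2)x^5 - (45/2)x^4 + (45/8)x^3 + (81/4)x^2 - (729/32)x + 243/32
(∇ (∇ + D) + (∇ + D + E_{1}) D + E_{-3/2}) f = (2/3)x^7 - (2/3)x^6 + (333/2)x^5 + (35/2)x^4 + (7495/24)x^3 + (721/4)x^2 + (53/96)x + 5017/96


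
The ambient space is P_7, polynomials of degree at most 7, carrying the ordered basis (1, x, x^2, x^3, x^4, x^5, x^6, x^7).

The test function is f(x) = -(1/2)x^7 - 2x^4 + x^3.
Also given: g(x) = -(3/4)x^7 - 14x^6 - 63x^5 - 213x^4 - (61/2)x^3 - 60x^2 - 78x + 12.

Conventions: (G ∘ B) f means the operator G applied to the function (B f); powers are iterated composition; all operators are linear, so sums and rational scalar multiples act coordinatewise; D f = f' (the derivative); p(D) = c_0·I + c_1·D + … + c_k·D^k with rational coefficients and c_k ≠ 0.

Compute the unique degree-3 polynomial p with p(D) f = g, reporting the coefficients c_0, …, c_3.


D^0 f = -(1/2)x^7 - 2x^4 + x^3
D^1 f = -(7/2)x^6 - 8x^3 + 3x^2
D^2 f = -21x^5 - 24x^2 + 6x
D^3 f = -105x^4 - 48x + 6
matching coefficients of g against c_0 f + c_1 Df + … from the top degree down determines the c_i
solution: c_0 = 3/2, c_1 = 4, c_2 = 3, c_3 = 2

p(D) = (3/2)·I + 4·D + 3·D^2 + 2·D^3, i.e. c_0 = 3/2, c_1 = 4, c_2 = 3, c_3 = 2


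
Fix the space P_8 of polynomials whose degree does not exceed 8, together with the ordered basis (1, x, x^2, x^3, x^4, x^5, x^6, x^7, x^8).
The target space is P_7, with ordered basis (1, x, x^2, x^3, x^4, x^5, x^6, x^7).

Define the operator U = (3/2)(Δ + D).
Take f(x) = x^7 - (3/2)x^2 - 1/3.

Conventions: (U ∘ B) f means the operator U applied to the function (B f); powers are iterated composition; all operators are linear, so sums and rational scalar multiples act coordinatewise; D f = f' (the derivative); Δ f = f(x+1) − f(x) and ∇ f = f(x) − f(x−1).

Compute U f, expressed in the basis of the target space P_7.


g(x) = 21x^6 + (63/2)x^5 + (105/2)x^4 + (105/2)x^3 + (63/2)x^2 + (3/2)x - 3/4

Δ f = 7x^6 + 21x^5 + 35x^4 + 35x^3 + 21x^2 + 4x - 1/2
D f = 7x^6 - 3x
(Δ + D) f = 14x^6 + 21x^5 + 35x^4 + 35x^3 + 21x^2 + x - 1/2
((3/2)(Δ + D)) f = 21x^6 + (63/2)x^5 + (105/2)x^4 + (105/2)x^3 + (63/2)x^2 + (3/2)x - 3/4


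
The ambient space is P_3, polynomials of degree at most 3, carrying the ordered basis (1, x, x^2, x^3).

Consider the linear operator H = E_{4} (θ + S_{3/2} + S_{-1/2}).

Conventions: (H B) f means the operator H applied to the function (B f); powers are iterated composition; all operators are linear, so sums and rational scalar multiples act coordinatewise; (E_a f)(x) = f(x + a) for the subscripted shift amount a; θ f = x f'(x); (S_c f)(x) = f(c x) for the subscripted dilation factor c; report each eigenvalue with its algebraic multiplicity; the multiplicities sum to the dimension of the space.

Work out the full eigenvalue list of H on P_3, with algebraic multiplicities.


λ = 2 (multiplicity 2), λ = 9/2 (multiplicity 1), λ = 25/4 (multiplicity 1)

image of 1: 2
image of x: 2x + 8
image of x^2: (9/2)x^2 + 36x + 72
image of x^3: (25/4)x^3 + 75x^2 + 300x + 400
the matrix is upper triangular; its diagonal is (2, 2, 9/2, 25/4)
for a triangular matrix the eigenvalues are the diagonal entries, with algebraic multiplicity their repetition count


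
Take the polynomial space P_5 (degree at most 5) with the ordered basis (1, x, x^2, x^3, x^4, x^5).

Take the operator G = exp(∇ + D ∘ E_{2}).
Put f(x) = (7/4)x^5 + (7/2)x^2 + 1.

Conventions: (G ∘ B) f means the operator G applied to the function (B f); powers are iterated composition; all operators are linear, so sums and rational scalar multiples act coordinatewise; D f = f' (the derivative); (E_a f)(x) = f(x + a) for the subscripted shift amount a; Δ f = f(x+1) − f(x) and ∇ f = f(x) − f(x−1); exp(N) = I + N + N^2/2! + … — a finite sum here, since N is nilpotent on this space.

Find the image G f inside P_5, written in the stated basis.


order-1 term: (35/2)x^4 + (105/2)x^3 + (455/2)x^2 + (1141/4)x + 609/4
order-2 term: 70x^3 + 315x^2 + (4585/4)x + 1239
order-3 term: 140x^2 + 630x + 2765/2
order-4 term: 140x + 420
order-5 term: 56
the series for exp(∇ + D ∘ E_{2}) f terminates at order 5
exp(∇ + D ∘ E_{2}) f = (7/4)x^5 + (35/2)x^4 + (245/2)x^3 + 686x^2 + (4403/2)x + 13003/4

the result is g(x) = (7/4)x^5 + (35/2)x^4 + (245/2)x^3 + 686x^2 + (4403/2)x + 13003/4


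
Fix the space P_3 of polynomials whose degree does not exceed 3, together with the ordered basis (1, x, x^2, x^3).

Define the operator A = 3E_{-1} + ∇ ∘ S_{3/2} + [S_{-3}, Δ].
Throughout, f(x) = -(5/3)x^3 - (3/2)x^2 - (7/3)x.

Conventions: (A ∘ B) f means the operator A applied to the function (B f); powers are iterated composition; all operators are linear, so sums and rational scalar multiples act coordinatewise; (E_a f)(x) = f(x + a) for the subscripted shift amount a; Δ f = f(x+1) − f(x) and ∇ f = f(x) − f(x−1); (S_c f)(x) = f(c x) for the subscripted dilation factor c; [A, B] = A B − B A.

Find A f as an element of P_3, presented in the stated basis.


E_{-1} f = -(5/3)x^3 + (7/2)x^2 - (13/3)x + 5/2
(3E_{-1}) f = -5x^3 + (21/2)x^2 - 13x + 15/2
S_{3/2} f = -(45/8)x^3 - (27/8)x^2 - (7/2)x
∇ S_{3/2} f = -(135/8)x^2 + (81/8)x - 23/4
Δ f = -5x^2 - 8x - 11/2
S_{-3} Δ f = -45x^2 + 24x - 11/2
S_{-3} f = 45x^3 - (27/2)x^2 + 7x
Δ S_{-3} f = 135x^2 + 108x + 77/2
[S_{-3}, Δ] f = -180x^2 - 84x - 44
(3E_{-1} + ∇ ∘ S_{3/2} + [S_{-3}, Δ]) f = -5x^3 - (1491/8)x^2 - (695/8)x - 169/4

the result is g(x) = -5x^3 - (1491/8)x^2 - (695/8)x - 169/4


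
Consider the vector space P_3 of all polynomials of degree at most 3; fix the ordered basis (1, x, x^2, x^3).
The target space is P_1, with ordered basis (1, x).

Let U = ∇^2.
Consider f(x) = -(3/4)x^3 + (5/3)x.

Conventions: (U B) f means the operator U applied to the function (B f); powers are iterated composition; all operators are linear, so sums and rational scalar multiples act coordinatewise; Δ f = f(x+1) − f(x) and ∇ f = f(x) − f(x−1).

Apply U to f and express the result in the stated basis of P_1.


the image equals g(x) = -(9/2)x + 9/2

∇ f = -(9/4)x^2 + (9/4)x + 11/12
∇ ∇ f = -(9/2)x + 9/2


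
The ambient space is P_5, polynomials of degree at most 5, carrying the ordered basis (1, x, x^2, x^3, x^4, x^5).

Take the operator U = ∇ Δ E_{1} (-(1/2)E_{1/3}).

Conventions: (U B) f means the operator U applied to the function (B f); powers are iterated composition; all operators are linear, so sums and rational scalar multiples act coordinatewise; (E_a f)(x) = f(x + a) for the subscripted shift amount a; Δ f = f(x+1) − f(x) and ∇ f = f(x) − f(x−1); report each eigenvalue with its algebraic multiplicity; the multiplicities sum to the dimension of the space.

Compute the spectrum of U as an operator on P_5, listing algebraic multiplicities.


λ = 0 (multiplicity 6)

image of 1: 0
image of x: 0
image of x^2: -1
image of x^3: -3x - 4
image of x^4: -6x^2 - 16x - 35/3
image of x^5: -10x^3 - 40x^2 - (175/3)x - 820/27
the matrix is upper triangular; its diagonal is (0, 0, 0, 0, 0, 0)
for a triangular matrix the eigenvalues are the diagonal entries, with algebraic multiplicity their repetition count


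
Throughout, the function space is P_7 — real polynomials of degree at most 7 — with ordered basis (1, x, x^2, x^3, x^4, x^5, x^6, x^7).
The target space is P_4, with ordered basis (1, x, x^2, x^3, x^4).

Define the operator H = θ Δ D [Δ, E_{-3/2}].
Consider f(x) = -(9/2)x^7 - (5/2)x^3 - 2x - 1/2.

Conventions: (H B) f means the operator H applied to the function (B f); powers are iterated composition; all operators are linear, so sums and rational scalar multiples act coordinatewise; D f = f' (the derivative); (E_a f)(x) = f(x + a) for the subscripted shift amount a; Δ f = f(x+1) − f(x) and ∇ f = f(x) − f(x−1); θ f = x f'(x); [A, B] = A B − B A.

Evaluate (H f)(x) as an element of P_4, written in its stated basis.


the result is g(x) = 0

E_{-3/2} f = -(9/2)x^7 + (189/4)x^6 - (1701/8)x^5 + (8505/16)x^4 - (25595/32)x^3 + (46647/64)x^2 - (48343/128)x + 22483/256
Δ E_{-3/2} f = -(63/2)x^6 + 189x^5 - (4095/8)x^4 + (1575/2)x^3 - (23109/32)x^2 + (5973/16)x - 11133/128
Δ f = -(63/2)x^6 - (189/2)x^5 - (315/2)x^4 - (315/2)x^3 - 102x^2 - 39x - 9
E_{-3/2} Δ f = -(63/2)x^6 + 189x^5 - (4095/8)x^4 + (1575/2)x^3 - (23109/32)x^2 + (5973/16)x - 11133/128
[Δ, E_{-3/2}] f = 0
D [Δ, E_{-3/2}] f = 0
Δ D [Δ, E_{-3/2}] f = 0
θ Δ D [Δ, E_{-3/2}] f = 0


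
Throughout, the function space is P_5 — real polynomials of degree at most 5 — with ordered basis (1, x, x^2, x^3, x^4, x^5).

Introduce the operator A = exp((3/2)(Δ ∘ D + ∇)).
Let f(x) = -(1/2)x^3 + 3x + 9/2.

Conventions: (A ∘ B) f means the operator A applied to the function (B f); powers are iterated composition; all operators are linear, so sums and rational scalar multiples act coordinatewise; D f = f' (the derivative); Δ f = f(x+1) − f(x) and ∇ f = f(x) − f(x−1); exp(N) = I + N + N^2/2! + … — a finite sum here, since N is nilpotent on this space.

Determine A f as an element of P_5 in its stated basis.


order-1 term: -(9/4)x^2 - (9/4)x + 3/2
order-2 term: -(27/8)x - 27/8
order-3 term: -27/16
the series for exp((3/2)(Δ ∘ D + ∇)) f terminates at order 3
exp((3/2)(Δ ∘ D + ∇)) f = -(1/2)x^3 - (9/4)x^2 - (21/8)x + 15/16

g(x) = -(1/2)x^3 - (9/4)x^2 - (21/8)x + 15/16


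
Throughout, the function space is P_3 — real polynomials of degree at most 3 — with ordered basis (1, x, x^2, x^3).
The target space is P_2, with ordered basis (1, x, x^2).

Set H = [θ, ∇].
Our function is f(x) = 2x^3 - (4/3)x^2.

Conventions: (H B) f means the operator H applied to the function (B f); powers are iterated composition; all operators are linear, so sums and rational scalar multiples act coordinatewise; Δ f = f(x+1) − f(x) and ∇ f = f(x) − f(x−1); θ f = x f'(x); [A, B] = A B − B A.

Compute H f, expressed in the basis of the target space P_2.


the image equals g(x) = -6x^2 + (44/3)x - 26/3

∇ f = 6x^2 - (26/3)x + 10/3
θ ∇ f = 12x^2 - (26/3)x
θ f = 6x^3 - (8/3)x^2
∇ θ f = 18x^2 - (70/3)x + 26/3
[θ, ∇] f = -6x^2 + (44/3)x - 26/3


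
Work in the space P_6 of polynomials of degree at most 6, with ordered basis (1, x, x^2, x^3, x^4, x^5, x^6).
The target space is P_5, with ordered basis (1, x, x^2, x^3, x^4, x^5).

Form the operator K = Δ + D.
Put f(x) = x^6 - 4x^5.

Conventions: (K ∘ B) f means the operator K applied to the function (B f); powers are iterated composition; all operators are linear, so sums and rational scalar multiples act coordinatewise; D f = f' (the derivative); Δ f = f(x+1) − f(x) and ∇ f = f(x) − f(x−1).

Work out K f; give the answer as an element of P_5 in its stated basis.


Δ f = 6x^5 - 5x^4 - 20x^3 - 25x^2 - 14x - 3
D f = 6x^5 - 20x^4
(Δ + D) f = 12x^5 - 25x^4 - 20x^3 - 25x^2 - 14x - 3

g(x) = 12x^5 - 25x^4 - 20x^3 - 25x^2 - 14x - 3


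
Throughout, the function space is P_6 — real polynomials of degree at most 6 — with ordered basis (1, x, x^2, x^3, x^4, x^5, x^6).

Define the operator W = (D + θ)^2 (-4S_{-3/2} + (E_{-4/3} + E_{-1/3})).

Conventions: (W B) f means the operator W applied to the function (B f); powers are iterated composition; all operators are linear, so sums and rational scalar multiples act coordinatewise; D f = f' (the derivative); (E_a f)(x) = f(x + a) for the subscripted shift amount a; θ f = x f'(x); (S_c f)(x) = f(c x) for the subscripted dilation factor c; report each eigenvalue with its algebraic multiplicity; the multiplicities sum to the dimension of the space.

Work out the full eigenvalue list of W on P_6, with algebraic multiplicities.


image of 1: 0
image of x: 8x + 8
image of x^2: -28x^2 - (136/3)x - 52/3
image of x^3: (279/2)x^3 + (425/2)x^2 + (206/3)x - 13/3
image of x^4: -292x^4 - 571x^3 - (821/3)x^2 + (496/27)x + 352/27
image of x^5: (6475/8)x^5 + (31765/24)x^4 + (3505/6)x^3 + (2350/27)x^2 - (1235/81)x - 2615/81
image of x^6: -(6273/4)x^6 - (25001/8)x^5 - (31285/24)x^4 + 160x^3 - (5180/27)x^2 - (2320/81)x + 5660/81
the matrix is upper triangular; its diagonal is (0, 8, -28, 279/2, -292, 6475/8, -6273/4)
for a triangular matrix the eigenvalues are the diagonal entries, with algebraic multiplicity their repetition count

λ = -6273/4 (multiplicity 1), λ = -292 (multiplicity 1), λ = -28 (multiplicity 1), λ = 0 (multiplicity 1), λ = 8 (multiplicity 1), λ = 279/2 (multiplicity 1), λ = 6475/8 (multiplicity 1)


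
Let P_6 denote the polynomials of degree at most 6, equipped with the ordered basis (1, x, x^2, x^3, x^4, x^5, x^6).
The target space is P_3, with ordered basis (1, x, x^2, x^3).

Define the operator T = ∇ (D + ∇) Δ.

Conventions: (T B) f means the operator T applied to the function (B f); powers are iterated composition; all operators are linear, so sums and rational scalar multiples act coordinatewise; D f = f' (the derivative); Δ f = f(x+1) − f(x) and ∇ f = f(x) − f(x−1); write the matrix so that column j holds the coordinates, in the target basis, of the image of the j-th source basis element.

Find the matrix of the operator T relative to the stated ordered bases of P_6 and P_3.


the matrix is [[0, 0, 0, 12, -12, 40, -60]; [0, 0, 0, 0, 48, -60, 240]; [0, 0, 0, 0, 0, 120, -180]; [0, 0, 0, 0, 0, 0, 240]] (rows listed top to bottom)

image of 1: 0
image of x: 0
image of x^2: 0
image of x^3: 12
image of x^4: 48x - 12
image of x^5: 120x^2 - 60x + 40
image of x^6: 240x^3 - 180x^2 + 240x - 60
each image's coordinates form column j of the matrix


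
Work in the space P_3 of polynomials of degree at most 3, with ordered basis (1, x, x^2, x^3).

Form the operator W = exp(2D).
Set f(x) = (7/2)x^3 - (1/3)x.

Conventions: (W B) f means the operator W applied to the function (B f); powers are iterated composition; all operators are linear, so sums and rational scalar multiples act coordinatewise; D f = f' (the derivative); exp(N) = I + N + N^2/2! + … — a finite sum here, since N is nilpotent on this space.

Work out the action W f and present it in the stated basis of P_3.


order-1 term: 21x^2 - 2/3
order-2 term: 42x
order-3 term: 28
the series for exp(2D) f terminates at order 3
exp(2D) f = (7/2)x^3 + 21x^2 + (125/3)x + 82/3

g(x) = (7/2)x^3 + 21x^2 + (125/3)x + 82/3


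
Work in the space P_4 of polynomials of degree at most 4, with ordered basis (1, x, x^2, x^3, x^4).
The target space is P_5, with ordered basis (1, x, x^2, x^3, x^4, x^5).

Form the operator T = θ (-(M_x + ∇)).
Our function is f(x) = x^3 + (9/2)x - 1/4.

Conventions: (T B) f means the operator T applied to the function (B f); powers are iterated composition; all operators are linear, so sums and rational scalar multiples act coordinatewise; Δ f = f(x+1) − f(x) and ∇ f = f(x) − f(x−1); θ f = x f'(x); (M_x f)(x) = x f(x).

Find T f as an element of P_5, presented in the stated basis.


M_x f = x^4 + (9/2)x^2 - (1/4)x
∇ f = 3x^2 - 3x + 11/2
(M_x + ∇) f = x^4 + (15/2)x^2 - (13/4)x + 11/2
(-(M_x + ∇)) f = -x^4 - (15/2)x^2 + (13/4)x - 11/2
θ (-(M_x + ∇)) f = -4x^4 - 15x^2 + (13/4)x

the result is g(x) = -4x^4 - 15x^2 + (13/4)x


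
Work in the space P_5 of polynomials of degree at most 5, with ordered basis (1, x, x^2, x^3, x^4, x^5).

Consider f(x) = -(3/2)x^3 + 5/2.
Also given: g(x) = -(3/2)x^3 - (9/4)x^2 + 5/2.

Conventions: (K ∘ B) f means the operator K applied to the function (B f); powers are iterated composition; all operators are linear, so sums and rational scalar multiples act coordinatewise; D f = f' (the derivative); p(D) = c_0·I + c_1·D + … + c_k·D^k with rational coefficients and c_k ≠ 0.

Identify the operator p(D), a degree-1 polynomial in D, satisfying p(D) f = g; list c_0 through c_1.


D^0 f = -(3/2)x^3 + 5/2
D^1 f = -(9/2)x^2
matching coefficients of g against c_0 f + c_1 Df + … from the top degree down determines the c_i
solution: c_0 = 1, c_1 = 1/2

p(D) = I + (1/2)·D, i.e. c_0 = 1, c_1 = 1/2


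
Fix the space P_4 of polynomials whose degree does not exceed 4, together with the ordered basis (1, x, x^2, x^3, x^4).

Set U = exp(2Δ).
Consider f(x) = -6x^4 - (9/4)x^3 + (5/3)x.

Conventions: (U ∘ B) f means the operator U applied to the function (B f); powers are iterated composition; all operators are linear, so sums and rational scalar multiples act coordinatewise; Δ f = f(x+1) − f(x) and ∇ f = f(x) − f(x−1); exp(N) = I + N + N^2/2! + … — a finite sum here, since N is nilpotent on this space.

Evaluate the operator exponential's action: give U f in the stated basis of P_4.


g(x) = -6x^4 - (201/4)x^3 - (459/2)x^2 - (3401/6)x - 3661/6

order-1 term: -48x^3 - (171/2)x^2 - (123/2)x - 79/6
order-2 term: -144x^2 - 315x - 195
order-3 term: -192x - 306
order-4 term: -96
the series for exp(2Δ) f terminates at order 4
exp(2Δ) f = -6x^4 - (201/4)x^3 - (459/2)x^2 - (3401/6)x - 3661/6


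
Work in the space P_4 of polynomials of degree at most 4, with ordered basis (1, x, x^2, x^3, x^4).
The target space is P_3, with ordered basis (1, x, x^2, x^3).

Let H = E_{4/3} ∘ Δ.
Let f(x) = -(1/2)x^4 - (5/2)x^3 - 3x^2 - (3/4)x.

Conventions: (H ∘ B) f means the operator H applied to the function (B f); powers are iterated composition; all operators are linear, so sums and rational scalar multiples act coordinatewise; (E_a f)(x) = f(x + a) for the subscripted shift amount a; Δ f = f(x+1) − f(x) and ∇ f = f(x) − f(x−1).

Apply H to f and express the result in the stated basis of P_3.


the image equals g(x) = -2x^3 - (37/2)x^2 - (325/6)x - 5489/108

Δ f = -2x^3 - (21/2)x^2 - (31/2)x - 27/4
E_{4/3} Δ f = -2x^3 - (37/2)x^2 - (325/6)x - 5489/108


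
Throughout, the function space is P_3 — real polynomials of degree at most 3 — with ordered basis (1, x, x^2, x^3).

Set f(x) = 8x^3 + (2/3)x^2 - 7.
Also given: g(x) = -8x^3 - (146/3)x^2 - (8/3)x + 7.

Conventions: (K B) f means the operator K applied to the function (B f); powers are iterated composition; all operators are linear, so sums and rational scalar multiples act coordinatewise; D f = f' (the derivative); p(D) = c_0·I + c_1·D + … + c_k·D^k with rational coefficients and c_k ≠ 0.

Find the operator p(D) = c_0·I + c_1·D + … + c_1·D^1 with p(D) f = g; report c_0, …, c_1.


D^0 f = 8x^3 + (2/3)x^2 - 7
D^1 f = 24x^2 + (4/3)x
matching coefficients of g against c_0 f + c_1 Df + … from the top degree down determines the c_i
solution: c_0 = -1, c_1 = -2

c_0 = -1, c_1 = -2


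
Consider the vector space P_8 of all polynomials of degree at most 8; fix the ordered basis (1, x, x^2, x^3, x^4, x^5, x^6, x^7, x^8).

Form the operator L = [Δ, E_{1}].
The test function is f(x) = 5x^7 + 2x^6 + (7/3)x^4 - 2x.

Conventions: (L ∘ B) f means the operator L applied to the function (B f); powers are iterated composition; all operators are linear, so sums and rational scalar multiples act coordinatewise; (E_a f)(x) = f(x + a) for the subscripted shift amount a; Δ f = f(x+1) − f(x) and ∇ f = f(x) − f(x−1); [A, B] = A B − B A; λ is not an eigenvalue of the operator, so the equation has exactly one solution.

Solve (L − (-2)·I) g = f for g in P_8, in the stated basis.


g(x) = (5/2)x^7 + x^6 + (7/6)x^4 - x

write g with unknown coordinates in the stated basis and equate coefficients in (L − (-2)·I) g = f
solving from the highest basis element down gives g = (5/2)x^7 + x^6 + (7/6)x^4 - x
check: L g = 0
so L g − (-2)·g = 5x^7 + 2x^6 + (7/3)x^4 - 2x = f ✓


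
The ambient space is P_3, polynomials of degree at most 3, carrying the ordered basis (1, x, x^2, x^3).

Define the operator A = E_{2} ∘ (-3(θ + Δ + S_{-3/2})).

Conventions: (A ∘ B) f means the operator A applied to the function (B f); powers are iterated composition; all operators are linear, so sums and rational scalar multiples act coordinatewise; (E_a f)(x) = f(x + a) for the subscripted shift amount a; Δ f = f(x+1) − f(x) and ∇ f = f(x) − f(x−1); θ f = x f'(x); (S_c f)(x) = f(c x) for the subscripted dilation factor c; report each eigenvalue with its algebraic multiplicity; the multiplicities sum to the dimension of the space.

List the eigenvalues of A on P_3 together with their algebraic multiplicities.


image of 1: -3
image of x: (3/2)x
image of x^2: -(51/4)x^2 - 57x - 66
image of x^3: (9/8)x^3 - (9/4)x^2 - (63/2)x - 48
the matrix is upper triangular; its diagonal is (-3, 3/2, -51/4, 9/8)
for a triangular matrix the eigenvalues are the diagonal entries, with algebraic multiplicity their repetition count

λ = -51/4 (multiplicity 1), λ = -3 (multiplicity 1), λ = 9/8 (multiplicity 1), λ = 3/2 (multiplicity 1)


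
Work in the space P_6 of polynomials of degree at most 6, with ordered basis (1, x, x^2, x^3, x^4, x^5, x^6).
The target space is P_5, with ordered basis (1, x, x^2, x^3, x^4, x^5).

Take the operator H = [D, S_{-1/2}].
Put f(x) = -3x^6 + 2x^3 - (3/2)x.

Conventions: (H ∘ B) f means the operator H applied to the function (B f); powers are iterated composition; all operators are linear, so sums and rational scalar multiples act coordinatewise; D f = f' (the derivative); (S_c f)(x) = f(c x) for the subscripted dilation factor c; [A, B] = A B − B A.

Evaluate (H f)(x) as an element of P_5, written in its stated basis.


S_{-1/2} f = -(3/64)x^6 - (1/4)x^3 + (3/4)x
D S_{-1/2} f = -(9/32)x^5 - (3/4)x^2 + 3/4
D f = -18x^5 + 6x^2 - 3/2
S_{-1/2} D f = (9/16)x^5 + (3/2)x^2 - 3/2
[D, S_{-1/2}] f = -(27/32)x^5 - (9/4)x^2 + 9/4

g(x) = -(27/32)x^5 - (9/4)x^2 + 9/4


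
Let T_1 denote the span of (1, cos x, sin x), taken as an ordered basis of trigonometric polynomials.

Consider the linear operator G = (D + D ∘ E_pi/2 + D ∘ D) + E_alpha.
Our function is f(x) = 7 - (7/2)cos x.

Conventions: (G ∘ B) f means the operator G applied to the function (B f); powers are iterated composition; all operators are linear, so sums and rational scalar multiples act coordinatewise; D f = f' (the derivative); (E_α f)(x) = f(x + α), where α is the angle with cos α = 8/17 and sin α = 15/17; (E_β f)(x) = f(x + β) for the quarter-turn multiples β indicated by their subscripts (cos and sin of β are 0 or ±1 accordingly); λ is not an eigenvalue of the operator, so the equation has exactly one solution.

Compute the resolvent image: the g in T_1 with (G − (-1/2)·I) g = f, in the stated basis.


write g with unknown coordinates in the stated basis and equate coefficients in (G − (-1/2)·I) g = f
solving from the highest basis element down gives g = 14/3 + (245/313)cos x - (448/313)sin x
check: G g = 14/3 - (1218/313)cos x + (224/313)sin x
so G g − (-1/2)·g = 7 - (7/2)cos x = f ✓

the image equals g(x) = 14/3 + (245/313)cos x - (448/313)sin x


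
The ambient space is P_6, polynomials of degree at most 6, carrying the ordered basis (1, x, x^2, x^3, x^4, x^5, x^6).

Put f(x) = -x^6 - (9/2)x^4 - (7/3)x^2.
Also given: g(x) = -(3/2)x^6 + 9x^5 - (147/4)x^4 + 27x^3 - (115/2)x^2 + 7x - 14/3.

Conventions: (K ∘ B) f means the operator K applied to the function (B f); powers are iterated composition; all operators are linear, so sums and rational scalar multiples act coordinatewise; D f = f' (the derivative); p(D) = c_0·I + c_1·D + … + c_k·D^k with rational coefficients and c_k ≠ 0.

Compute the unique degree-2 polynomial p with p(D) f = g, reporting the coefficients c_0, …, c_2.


D^0 f = -x^6 - (9/2)x^4 - (7/3)x^2
D^1 f = -6x^5 - 18x^3 - (14/3)x
D^2 f = -30x^4 - 54x^2 - 14/3
matching coefficients of g against c_0 f + c_1 Df + … from the top degree down determines the c_i
solution: c_0 = 3/2, c_1 = -3/2, c_2 = 1

p(D) = (3/2)·I − (3/2)·D + D^2, i.e. c_0 = 3/2, c_1 = -3/2, c_2 = 1


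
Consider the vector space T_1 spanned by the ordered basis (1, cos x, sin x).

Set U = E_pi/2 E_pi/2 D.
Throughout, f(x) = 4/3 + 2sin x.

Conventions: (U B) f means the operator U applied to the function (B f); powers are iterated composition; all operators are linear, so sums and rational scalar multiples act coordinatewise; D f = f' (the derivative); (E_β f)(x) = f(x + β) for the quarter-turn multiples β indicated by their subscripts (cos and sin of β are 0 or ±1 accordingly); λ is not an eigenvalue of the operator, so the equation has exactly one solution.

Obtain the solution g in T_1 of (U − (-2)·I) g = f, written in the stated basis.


write g with unknown coordinates in the stated basis and equate coefficients in (U − (-2)·I) g = f
solving from the highest basis element down gives g = 2/3 + (2/5)cos x + (4/5)sin x
check: U g = -(4/5)cos x + (2/5)sin x
so U g − (-2)·g = 4/3 + 2sin x = f ✓

g(x) = 2/3 + (2/5)cos x + (4/5)sin x
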